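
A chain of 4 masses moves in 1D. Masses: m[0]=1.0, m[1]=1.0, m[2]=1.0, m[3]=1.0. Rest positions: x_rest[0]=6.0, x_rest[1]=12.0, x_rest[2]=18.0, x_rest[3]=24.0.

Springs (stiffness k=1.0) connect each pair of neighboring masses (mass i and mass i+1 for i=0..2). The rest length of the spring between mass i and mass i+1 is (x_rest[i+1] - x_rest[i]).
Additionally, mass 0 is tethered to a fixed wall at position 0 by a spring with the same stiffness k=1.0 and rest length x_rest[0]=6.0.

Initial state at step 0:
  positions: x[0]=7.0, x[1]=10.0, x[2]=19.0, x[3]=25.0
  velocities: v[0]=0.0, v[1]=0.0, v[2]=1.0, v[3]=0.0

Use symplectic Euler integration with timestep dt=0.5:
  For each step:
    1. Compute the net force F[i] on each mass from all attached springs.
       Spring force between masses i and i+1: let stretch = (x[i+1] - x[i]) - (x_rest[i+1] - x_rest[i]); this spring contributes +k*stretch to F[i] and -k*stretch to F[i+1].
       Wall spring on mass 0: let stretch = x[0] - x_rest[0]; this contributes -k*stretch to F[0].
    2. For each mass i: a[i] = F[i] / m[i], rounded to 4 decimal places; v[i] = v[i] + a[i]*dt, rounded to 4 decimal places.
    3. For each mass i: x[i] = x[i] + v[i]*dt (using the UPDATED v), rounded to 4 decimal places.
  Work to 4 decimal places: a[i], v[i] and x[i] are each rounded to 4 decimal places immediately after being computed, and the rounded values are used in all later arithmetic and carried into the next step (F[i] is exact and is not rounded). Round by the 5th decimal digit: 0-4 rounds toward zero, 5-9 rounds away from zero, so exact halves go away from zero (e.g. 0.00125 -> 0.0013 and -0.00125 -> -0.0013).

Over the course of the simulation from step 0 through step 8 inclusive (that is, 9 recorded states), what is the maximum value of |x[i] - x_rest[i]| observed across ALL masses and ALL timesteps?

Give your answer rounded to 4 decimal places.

Answer: 2.5545

Derivation:
Step 0: x=[7.0000 10.0000 19.0000 25.0000] v=[0.0000 0.0000 1.0000 0.0000]
Step 1: x=[6.0000 11.5000 18.7500 25.0000] v=[-2.0000 3.0000 -0.5000 0.0000]
Step 2: x=[4.8750 13.4375 18.2500 24.9375] v=[-2.2500 3.8750 -1.0000 -0.1250]
Step 3: x=[4.6719 14.4375 18.2188 24.7031] v=[-0.4063 2.0000 -0.0625 -0.4688]
Step 4: x=[5.7422 13.9414 18.8633 24.3476] v=[2.1406 -0.9922 1.2890 -0.7110]
Step 5: x=[7.4268 12.6260 19.6484 24.1210] v=[3.3691 -2.6309 1.5702 -0.4532]
Step 6: x=[8.5545 11.7664 19.7961 24.2763] v=[2.2553 -1.7193 0.2953 0.3105]
Step 7: x=[8.3465 12.1112 19.0564 24.8115] v=[-0.4160 0.6896 -1.4795 1.0704]
Step 8: x=[6.9931 13.2512 18.0191 25.4080] v=[-2.7069 2.2799 -2.0746 1.1929]
Max displacement = 2.5545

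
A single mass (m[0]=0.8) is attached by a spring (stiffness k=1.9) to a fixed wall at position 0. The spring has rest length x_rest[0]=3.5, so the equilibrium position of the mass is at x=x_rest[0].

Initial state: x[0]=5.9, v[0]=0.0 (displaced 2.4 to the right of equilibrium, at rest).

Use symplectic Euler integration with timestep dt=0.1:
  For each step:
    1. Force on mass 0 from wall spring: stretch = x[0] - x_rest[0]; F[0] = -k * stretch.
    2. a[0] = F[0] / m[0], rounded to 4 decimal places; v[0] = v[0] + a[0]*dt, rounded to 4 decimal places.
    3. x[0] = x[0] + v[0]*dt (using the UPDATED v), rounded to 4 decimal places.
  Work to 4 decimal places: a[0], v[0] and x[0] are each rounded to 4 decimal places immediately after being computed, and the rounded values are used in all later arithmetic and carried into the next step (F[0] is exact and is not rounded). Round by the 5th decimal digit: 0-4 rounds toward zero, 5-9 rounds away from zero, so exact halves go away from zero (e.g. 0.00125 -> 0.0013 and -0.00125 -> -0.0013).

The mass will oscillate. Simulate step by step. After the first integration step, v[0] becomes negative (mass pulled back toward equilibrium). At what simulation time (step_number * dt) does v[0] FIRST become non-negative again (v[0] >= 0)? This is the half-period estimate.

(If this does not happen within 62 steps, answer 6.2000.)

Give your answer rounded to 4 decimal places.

Step 0: x=[5.9000] v=[0.0000]
Step 1: x=[5.8430] v=[-0.5700]
Step 2: x=[5.7304] v=[-1.1265]
Step 3: x=[5.5648] v=[-1.6562]
Step 4: x=[5.3501] v=[-2.1466]
Step 5: x=[5.0915] v=[-2.5860]
Step 6: x=[4.7951] v=[-2.9640]
Step 7: x=[4.4679] v=[-3.2716]
Step 8: x=[4.1178] v=[-3.5015]
Step 9: x=[3.7530] v=[-3.6482]
Step 10: x=[3.3822] v=[-3.7083]
Step 11: x=[3.0142] v=[-3.6803]
Step 12: x=[2.6577] v=[-3.5649]
Step 13: x=[2.3212] v=[-3.3649]
Step 14: x=[2.0127] v=[-3.0849]
Step 15: x=[1.7395] v=[-2.7317]
Step 16: x=[1.5081] v=[-2.3136]
Step 17: x=[1.3241] v=[-1.8405]
Step 18: x=[1.1917] v=[-1.3237]
Step 19: x=[1.1142] v=[-0.7755]
Step 20: x=[1.0933] v=[-0.2089]
Step 21: x=[1.1296] v=[0.3627]
First v>=0 after going negative at step 21, time=2.1000

Answer: 2.1000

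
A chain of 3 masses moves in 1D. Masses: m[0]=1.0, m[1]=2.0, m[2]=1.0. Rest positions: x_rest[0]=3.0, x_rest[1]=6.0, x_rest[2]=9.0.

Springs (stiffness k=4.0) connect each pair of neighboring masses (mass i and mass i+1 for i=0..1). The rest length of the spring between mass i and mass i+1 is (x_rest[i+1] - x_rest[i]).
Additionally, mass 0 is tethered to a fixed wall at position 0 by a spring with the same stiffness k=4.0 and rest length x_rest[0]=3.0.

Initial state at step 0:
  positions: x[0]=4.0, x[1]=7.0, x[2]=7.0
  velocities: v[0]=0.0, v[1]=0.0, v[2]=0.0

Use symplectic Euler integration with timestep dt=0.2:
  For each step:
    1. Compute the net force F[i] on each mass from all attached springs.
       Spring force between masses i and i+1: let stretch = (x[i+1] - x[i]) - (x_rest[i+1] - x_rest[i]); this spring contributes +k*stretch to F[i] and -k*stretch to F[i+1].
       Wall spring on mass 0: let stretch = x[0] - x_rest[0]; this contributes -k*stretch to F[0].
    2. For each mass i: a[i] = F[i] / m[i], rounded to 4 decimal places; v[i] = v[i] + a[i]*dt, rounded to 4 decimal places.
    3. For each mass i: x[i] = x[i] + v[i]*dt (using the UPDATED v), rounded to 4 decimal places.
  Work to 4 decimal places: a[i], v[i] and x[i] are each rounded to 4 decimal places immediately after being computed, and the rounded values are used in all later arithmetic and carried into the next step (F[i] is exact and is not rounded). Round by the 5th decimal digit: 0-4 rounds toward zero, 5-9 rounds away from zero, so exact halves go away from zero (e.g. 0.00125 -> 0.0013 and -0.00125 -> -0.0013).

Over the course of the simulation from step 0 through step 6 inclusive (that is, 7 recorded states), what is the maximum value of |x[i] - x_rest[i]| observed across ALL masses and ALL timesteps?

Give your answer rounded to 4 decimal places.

Step 0: x=[4.0000 7.0000 7.0000] v=[0.0000 0.0000 0.0000]
Step 1: x=[3.8400 6.7600 7.4800] v=[-0.8000 -1.2000 2.4000]
Step 2: x=[3.5328 6.3440 8.3248] v=[-1.5360 -2.0800 4.2240]
Step 3: x=[3.1101 5.8616 9.3327] v=[-2.1133 -2.4122 5.0394]
Step 4: x=[2.6301 5.4367 10.2652] v=[-2.4002 -2.1244 4.6625]
Step 5: x=[2.1783 5.1736 10.9051] v=[-2.2590 -1.3156 3.1997]
Step 6: x=[1.8572 5.1294 11.1080] v=[-1.6054 -0.2211 1.0145]
Max displacement = 2.1080

Answer: 2.1080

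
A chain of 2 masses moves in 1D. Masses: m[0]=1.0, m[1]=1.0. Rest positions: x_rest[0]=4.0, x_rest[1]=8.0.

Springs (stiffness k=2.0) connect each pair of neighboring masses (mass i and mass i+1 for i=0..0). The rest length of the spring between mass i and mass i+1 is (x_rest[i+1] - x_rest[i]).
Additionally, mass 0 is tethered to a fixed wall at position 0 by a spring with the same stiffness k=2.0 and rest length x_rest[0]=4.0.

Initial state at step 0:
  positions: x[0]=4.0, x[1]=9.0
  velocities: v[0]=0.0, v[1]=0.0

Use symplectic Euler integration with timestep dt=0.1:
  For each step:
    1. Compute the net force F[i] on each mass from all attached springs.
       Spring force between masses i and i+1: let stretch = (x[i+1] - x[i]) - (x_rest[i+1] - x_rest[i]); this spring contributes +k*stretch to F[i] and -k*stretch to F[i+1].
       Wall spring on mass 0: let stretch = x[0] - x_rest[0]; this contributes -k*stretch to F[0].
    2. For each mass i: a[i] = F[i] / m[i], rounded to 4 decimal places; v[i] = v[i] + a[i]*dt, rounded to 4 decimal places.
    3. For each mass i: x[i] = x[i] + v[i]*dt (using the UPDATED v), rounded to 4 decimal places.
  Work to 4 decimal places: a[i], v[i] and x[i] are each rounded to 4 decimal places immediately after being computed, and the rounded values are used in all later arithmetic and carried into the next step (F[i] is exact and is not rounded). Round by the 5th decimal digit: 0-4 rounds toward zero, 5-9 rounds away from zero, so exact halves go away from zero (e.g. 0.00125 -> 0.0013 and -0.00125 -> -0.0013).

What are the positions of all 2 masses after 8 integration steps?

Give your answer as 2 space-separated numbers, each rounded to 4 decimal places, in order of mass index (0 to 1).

Step 0: x=[4.0000 9.0000] v=[0.0000 0.0000]
Step 1: x=[4.0200 8.9800] v=[0.2000 -0.2000]
Step 2: x=[4.0588 8.9408] v=[0.3880 -0.3920]
Step 3: x=[4.1141 8.8840] v=[0.5526 -0.5684]
Step 4: x=[4.1825 8.8118] v=[0.6838 -0.7224]
Step 5: x=[4.2598 8.7270] v=[0.7732 -0.8483]
Step 6: x=[4.3413 8.6328] v=[0.8147 -0.9417]
Step 7: x=[4.4218 8.5328] v=[0.8047 -1.0000]
Step 8: x=[4.4961 8.4306] v=[0.7425 -1.0222]

Answer: 4.4961 8.4306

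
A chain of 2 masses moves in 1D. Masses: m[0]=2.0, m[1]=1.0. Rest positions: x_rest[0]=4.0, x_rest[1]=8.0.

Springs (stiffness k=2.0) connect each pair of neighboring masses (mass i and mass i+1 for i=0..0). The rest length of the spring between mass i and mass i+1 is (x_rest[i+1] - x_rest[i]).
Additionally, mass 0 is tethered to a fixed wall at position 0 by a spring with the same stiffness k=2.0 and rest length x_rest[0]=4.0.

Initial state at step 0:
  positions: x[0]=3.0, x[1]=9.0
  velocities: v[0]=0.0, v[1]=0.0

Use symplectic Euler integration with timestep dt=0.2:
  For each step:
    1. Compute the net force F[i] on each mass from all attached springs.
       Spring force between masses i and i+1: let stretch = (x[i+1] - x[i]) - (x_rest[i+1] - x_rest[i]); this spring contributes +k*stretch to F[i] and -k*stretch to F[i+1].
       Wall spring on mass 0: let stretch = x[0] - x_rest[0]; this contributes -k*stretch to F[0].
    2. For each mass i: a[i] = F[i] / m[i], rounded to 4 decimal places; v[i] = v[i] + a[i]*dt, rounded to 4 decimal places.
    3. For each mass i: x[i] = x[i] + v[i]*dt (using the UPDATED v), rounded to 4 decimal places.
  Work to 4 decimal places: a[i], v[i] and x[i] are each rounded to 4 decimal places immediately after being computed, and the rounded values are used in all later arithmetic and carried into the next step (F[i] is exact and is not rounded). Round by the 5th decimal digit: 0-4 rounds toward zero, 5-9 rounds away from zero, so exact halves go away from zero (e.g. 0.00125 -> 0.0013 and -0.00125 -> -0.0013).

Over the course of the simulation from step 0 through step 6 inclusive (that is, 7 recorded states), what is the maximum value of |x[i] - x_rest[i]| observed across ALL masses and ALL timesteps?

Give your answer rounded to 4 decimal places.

Step 0: x=[3.0000 9.0000] v=[0.0000 0.0000]
Step 1: x=[3.1200 8.8400] v=[0.6000 -0.8000]
Step 2: x=[3.3440 8.5424] v=[1.1200 -1.4880]
Step 3: x=[3.6422 8.1489] v=[1.4909 -1.9674]
Step 4: x=[3.9750 7.7149] v=[1.6638 -2.1701]
Step 5: x=[4.2984 7.3017] v=[1.6168 -2.0661]
Step 6: x=[4.5700 6.9682] v=[1.3578 -1.6674]
Max displacement = 1.0318

Answer: 1.0318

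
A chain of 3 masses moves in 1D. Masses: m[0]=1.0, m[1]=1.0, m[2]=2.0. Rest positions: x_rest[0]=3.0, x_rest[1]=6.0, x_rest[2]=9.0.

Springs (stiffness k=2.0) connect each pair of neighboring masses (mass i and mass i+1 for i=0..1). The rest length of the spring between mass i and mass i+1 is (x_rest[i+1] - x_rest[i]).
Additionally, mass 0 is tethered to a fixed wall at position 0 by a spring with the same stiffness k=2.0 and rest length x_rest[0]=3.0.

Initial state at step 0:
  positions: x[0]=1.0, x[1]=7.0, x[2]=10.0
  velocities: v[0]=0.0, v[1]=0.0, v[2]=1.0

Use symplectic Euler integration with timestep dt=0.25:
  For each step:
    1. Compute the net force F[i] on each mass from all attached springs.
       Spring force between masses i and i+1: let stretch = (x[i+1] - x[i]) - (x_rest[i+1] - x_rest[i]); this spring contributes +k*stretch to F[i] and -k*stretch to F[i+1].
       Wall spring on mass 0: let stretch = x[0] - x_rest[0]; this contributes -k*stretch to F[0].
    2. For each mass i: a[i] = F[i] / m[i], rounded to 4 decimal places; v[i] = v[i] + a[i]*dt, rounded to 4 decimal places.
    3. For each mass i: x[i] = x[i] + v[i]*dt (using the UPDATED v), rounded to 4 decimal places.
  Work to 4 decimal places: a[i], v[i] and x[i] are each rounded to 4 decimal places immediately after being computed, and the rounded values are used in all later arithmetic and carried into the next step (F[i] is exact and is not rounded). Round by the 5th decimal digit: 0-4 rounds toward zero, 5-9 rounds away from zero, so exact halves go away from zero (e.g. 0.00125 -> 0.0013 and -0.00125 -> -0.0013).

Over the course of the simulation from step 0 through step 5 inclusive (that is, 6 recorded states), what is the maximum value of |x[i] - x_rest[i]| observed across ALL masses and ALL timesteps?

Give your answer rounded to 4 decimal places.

Step 0: x=[1.0000 7.0000 10.0000] v=[0.0000 0.0000 1.0000]
Step 1: x=[1.6250 6.6250 10.2500] v=[2.5000 -1.5000 1.0000]
Step 2: x=[2.6719 6.0781 10.4610] v=[4.1875 -2.1875 0.8438]
Step 3: x=[3.8106 5.6533 10.5855] v=[4.5547 -1.6992 0.4981]
Step 4: x=[4.7033 5.6147 10.5893] v=[3.5708 -0.1545 0.0151]
Step 5: x=[5.1220 6.0840 10.4697] v=[1.6749 1.8771 -0.4786]
Max displacement = 2.1220

Answer: 2.1220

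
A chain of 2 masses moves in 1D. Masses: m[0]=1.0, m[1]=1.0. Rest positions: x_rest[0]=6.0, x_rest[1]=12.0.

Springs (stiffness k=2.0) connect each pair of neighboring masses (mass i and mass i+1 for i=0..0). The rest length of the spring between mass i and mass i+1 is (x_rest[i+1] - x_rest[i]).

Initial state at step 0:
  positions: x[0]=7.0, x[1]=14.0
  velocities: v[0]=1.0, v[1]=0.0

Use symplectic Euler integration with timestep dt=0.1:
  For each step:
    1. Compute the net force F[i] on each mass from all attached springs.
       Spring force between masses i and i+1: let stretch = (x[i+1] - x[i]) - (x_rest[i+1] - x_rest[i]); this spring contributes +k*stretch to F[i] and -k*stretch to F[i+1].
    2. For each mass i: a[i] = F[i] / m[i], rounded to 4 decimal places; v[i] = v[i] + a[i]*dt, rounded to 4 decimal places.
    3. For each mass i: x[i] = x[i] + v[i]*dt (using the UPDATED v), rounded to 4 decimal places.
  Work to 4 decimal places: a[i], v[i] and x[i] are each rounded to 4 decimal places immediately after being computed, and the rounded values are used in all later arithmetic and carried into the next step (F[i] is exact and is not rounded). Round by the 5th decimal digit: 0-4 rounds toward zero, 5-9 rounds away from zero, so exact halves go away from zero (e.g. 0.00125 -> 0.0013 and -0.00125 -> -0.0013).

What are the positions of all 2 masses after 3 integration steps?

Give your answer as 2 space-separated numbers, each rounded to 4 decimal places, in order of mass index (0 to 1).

Answer: 7.4081 13.8919

Derivation:
Step 0: x=[7.0000 14.0000] v=[1.0000 0.0000]
Step 1: x=[7.1200 13.9800] v=[1.2000 -0.2000]
Step 2: x=[7.2572 13.9428] v=[1.3720 -0.3720]
Step 3: x=[7.4081 13.8919] v=[1.5091 -0.5091]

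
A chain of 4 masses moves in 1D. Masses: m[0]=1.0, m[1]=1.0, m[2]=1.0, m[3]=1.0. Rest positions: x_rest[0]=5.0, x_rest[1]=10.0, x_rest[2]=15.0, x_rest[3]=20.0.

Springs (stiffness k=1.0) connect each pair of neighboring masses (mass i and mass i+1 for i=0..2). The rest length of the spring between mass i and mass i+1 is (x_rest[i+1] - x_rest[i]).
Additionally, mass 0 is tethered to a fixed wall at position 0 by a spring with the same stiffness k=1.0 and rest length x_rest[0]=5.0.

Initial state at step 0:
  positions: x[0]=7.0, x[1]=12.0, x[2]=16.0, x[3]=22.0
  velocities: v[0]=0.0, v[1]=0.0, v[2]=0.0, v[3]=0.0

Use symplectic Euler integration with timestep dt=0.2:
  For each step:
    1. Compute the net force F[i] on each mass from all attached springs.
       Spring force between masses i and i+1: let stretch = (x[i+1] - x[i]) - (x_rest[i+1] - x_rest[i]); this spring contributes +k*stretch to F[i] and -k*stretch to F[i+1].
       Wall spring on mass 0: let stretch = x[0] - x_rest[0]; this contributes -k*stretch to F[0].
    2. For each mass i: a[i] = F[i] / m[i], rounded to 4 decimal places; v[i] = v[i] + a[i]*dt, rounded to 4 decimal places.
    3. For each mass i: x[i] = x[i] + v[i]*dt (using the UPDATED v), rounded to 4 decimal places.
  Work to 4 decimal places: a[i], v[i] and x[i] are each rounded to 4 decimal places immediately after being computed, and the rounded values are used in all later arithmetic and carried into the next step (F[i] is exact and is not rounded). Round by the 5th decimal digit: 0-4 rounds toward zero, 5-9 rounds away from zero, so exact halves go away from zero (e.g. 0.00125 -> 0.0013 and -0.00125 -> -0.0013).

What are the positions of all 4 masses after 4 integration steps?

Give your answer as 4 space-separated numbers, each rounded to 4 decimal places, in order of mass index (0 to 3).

Step 0: x=[7.0000 12.0000 16.0000 22.0000] v=[0.0000 0.0000 0.0000 0.0000]
Step 1: x=[6.9200 11.9600 16.0800 21.9600] v=[-0.4000 -0.2000 0.4000 -0.2000]
Step 2: x=[6.7648 11.8832 16.2304 21.8848] v=[-0.7760 -0.3840 0.7520 -0.3760]
Step 3: x=[6.5437 11.7756 16.4331 21.7834] v=[-1.1053 -0.5382 1.0134 -0.5069]
Step 4: x=[6.2702 11.6450 16.6635 21.6680] v=[-1.3677 -0.6531 1.1520 -0.5770]

Answer: 6.2702 11.6450 16.6635 21.6680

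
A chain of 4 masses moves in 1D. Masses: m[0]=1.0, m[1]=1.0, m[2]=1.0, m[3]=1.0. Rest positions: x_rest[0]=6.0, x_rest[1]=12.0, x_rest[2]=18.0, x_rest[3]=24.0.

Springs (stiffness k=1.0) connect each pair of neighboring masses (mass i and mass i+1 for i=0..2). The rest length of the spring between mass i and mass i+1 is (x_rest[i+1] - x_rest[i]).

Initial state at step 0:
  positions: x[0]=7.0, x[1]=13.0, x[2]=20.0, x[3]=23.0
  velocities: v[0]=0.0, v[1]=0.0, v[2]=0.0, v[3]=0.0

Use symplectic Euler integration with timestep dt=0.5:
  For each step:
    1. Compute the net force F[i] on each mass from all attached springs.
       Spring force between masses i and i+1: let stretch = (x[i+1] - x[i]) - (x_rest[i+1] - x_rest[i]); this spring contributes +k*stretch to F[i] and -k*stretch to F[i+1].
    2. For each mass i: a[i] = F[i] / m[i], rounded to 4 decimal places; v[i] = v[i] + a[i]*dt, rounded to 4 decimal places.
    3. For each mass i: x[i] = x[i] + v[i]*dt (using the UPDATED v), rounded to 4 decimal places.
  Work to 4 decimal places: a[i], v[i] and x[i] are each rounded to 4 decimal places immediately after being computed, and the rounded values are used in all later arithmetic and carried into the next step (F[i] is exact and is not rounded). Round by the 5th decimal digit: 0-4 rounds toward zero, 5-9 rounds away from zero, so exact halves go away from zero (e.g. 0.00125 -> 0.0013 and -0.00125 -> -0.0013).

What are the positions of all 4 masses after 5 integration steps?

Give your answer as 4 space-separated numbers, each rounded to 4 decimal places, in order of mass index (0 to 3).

Answer: 7.1271 11.5879 18.8340 25.4513

Derivation:
Step 0: x=[7.0000 13.0000 20.0000 23.0000] v=[0.0000 0.0000 0.0000 0.0000]
Step 1: x=[7.0000 13.2500 19.0000 23.7500] v=[0.0000 0.5000 -2.0000 1.5000]
Step 2: x=[7.0625 13.3750 17.7500 24.8125] v=[0.1250 0.2500 -2.5000 2.1250]
Step 3: x=[7.2032 13.0156 17.1719 25.6094] v=[0.2813 -0.7188 -1.1563 1.5938]
Step 4: x=[7.2970 12.2422 17.6641 25.7970] v=[0.1875 -1.5469 0.9843 0.3751]
Step 5: x=[7.1271 11.5879 18.8340 25.4513] v=[-0.3399 -1.3086 2.3398 -0.6914]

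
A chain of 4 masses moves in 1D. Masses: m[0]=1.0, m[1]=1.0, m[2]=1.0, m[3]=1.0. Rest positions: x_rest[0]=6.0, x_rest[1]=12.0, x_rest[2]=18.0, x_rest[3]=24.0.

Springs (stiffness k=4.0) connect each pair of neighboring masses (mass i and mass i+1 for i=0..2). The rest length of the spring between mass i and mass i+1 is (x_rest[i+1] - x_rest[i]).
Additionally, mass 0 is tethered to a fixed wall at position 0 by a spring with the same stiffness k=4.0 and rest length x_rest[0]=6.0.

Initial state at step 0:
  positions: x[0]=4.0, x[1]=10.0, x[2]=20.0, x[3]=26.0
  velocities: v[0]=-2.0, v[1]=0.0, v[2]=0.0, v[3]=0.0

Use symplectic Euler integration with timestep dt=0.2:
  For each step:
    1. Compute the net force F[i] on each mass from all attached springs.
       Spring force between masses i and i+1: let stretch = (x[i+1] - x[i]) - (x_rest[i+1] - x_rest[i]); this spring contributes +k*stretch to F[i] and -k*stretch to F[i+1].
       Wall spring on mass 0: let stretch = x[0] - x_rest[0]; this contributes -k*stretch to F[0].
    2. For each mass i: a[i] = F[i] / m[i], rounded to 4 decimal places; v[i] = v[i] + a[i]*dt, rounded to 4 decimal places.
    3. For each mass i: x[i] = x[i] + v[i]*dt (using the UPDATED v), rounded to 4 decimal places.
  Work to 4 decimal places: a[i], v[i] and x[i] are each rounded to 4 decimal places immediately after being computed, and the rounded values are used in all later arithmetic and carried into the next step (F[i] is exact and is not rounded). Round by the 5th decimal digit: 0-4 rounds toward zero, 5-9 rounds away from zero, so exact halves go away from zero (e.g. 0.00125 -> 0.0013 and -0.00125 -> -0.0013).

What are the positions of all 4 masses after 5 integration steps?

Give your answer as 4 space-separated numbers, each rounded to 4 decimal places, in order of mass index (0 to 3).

Step 0: x=[4.0000 10.0000 20.0000 26.0000] v=[-2.0000 0.0000 0.0000 0.0000]
Step 1: x=[3.9200 10.6400 19.3600 26.0000] v=[-0.4000 3.2000 -3.2000 0.0000]
Step 2: x=[4.2880 11.6000 18.3872 25.8976] v=[1.8400 4.8000 -4.8640 -0.5120]
Step 3: x=[5.1398 12.4760 17.5301 25.5535] v=[4.2592 4.3802 -4.2854 -1.7203]
Step 4: x=[6.3431 12.9869 17.1481 24.8857] v=[6.0163 2.5545 -1.9100 -3.3390]
Step 5: x=[7.5945 13.1006 17.3383 23.9399] v=[6.2569 0.5684 0.9511 -4.7291]

Answer: 7.5945 13.1006 17.3383 23.9399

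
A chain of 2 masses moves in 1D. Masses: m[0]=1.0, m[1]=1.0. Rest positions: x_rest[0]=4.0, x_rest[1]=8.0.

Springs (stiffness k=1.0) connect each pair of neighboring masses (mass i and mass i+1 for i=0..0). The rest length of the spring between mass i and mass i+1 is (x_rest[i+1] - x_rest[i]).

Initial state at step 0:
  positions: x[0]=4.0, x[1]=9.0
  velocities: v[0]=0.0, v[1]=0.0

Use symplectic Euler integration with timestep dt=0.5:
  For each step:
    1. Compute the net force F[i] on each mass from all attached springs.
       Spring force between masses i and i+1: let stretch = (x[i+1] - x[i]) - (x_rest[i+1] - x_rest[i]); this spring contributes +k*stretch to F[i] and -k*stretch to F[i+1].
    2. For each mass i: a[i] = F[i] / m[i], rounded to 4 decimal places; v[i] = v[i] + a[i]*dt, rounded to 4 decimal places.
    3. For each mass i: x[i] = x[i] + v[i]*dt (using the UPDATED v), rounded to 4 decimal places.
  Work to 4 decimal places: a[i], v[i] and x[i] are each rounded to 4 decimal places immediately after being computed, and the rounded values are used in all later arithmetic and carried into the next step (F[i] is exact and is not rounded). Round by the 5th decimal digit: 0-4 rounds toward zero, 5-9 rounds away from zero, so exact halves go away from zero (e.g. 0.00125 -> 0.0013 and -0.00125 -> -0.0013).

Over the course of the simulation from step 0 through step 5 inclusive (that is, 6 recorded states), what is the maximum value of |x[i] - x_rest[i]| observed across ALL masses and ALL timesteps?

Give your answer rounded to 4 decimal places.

Answer: 1.0313

Derivation:
Step 0: x=[4.0000 9.0000] v=[0.0000 0.0000]
Step 1: x=[4.2500 8.7500] v=[0.5000 -0.5000]
Step 2: x=[4.6250 8.3750] v=[0.7500 -0.7500]
Step 3: x=[4.9375 8.0625] v=[0.6250 -0.6250]
Step 4: x=[5.0313 7.9688] v=[0.1875 -0.1875]
Step 5: x=[4.8594 8.1407] v=[-0.3438 0.3438]
Max displacement = 1.0313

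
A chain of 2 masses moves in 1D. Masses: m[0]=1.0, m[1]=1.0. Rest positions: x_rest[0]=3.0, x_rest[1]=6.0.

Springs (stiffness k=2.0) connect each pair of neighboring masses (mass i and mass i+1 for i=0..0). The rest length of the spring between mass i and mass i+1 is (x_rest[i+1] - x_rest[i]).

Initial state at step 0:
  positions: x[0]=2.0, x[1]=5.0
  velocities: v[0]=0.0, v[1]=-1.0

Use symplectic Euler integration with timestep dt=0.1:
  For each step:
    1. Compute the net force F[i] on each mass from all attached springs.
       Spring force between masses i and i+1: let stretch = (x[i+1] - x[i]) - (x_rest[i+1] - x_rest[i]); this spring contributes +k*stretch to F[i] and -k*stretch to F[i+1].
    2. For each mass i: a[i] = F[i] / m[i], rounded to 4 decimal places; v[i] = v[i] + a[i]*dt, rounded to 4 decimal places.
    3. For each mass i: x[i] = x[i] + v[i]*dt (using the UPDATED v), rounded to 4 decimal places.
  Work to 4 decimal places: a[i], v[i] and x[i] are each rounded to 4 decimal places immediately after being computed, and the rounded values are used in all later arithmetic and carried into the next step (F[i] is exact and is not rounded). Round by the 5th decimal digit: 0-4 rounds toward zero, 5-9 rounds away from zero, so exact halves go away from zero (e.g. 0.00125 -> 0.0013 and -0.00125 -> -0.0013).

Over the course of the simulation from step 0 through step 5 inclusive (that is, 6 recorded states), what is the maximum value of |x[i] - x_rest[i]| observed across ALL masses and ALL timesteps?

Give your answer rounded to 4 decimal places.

Answer: 1.4617

Derivation:
Step 0: x=[2.0000 5.0000] v=[0.0000 -1.0000]
Step 1: x=[2.0000 4.9000] v=[0.0000 -1.0000]
Step 2: x=[1.9980 4.8020] v=[-0.0200 -0.9800]
Step 3: x=[1.9921 4.7079] v=[-0.0592 -0.9408]
Step 4: x=[1.9805 4.6195] v=[-0.1160 -0.8840]
Step 5: x=[1.9617 4.5383] v=[-0.1882 -0.8118]
Max displacement = 1.4617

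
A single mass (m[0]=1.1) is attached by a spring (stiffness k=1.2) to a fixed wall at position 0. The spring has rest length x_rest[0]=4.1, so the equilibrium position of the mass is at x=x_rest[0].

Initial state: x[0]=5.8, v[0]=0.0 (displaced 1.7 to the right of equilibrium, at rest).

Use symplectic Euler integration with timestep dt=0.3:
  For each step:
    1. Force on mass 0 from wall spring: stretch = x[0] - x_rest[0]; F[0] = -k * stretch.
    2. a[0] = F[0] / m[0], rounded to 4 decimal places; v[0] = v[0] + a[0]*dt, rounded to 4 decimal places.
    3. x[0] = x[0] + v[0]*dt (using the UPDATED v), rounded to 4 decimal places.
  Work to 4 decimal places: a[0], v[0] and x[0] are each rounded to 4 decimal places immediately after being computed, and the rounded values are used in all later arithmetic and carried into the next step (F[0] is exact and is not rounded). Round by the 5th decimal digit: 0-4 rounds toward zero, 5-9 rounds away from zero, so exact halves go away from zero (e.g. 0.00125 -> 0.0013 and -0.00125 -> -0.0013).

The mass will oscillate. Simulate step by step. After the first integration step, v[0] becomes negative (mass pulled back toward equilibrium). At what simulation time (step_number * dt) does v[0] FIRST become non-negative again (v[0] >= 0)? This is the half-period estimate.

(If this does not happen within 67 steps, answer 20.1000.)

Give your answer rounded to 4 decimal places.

Answer: 3.0000

Derivation:
Step 0: x=[5.8000] v=[0.0000]
Step 1: x=[5.6331] v=[-0.5564]
Step 2: x=[5.3156] v=[-1.0582]
Step 3: x=[4.8788] v=[-1.4560]
Step 4: x=[4.3655] v=[-1.7109]
Step 5: x=[3.8262] v=[-1.7978]
Step 6: x=[3.3137] v=[-1.7082]
Step 7: x=[2.8784] v=[-1.4509]
Step 8: x=[2.5631] v=[-1.0511]
Step 9: x=[2.3987] v=[-0.5481]
Step 10: x=[2.4013] v=[0.0087]
First v>=0 after going negative at step 10, time=3.0000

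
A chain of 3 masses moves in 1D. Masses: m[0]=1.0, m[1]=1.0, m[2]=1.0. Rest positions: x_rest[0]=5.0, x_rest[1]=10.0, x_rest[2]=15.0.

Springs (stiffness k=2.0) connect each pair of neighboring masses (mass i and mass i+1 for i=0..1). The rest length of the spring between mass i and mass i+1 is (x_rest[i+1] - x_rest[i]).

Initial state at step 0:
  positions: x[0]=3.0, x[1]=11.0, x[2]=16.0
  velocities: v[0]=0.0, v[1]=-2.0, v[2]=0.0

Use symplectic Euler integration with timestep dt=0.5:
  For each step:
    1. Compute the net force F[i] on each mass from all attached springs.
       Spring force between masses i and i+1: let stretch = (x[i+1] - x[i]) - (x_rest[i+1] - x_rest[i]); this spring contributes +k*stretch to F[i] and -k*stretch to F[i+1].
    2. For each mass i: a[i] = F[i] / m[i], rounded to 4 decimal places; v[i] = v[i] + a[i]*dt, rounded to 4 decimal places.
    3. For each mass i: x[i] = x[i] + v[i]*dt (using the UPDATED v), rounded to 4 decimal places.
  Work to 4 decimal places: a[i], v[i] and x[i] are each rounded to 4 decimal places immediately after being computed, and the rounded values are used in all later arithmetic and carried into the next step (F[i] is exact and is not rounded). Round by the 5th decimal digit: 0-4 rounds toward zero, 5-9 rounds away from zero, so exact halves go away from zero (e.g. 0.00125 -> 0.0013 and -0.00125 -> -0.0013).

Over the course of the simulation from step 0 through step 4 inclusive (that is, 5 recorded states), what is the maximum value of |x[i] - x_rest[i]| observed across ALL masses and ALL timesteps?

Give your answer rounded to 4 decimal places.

Answer: 3.8125

Derivation:
Step 0: x=[3.0000 11.0000 16.0000] v=[0.0000 -2.0000 0.0000]
Step 1: x=[4.5000 8.5000 16.0000] v=[3.0000 -5.0000 0.0000]
Step 2: x=[5.5000 7.7500 14.7500] v=[2.0000 -1.5000 -2.5000]
Step 3: x=[5.1250 9.3750 12.5000] v=[-0.7500 3.2500 -4.5000]
Step 4: x=[4.3750 10.4375 11.1875] v=[-1.5000 2.1250 -2.6250]
Max displacement = 3.8125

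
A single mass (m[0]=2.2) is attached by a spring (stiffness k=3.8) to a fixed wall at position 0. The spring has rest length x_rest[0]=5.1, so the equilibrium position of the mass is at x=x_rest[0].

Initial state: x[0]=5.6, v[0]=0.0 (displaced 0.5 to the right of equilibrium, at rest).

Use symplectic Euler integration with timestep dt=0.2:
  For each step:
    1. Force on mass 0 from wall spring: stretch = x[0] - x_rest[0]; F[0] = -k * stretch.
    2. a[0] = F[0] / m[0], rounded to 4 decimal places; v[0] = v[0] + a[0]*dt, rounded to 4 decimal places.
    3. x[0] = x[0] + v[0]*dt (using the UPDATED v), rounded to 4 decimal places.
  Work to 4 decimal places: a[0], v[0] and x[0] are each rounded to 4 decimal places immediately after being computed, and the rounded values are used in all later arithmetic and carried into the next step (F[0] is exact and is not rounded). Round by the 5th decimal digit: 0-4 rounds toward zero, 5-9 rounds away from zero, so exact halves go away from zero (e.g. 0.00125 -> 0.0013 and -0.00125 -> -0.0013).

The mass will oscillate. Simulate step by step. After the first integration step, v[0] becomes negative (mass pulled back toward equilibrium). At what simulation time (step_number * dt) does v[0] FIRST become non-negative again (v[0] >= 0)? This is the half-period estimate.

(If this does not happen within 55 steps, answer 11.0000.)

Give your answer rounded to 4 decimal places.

Answer: 2.4000

Derivation:
Step 0: x=[5.6000] v=[0.0000]
Step 1: x=[5.5655] v=[-0.1727]
Step 2: x=[5.4988] v=[-0.3335]
Step 3: x=[5.4045] v=[-0.4713]
Step 4: x=[5.2892] v=[-0.5765]
Step 5: x=[5.1608] v=[-0.6419]
Step 6: x=[5.0282] v=[-0.6629]
Step 7: x=[4.9006] v=[-0.6381]
Step 8: x=[4.7868] v=[-0.5692]
Step 9: x=[4.6946] v=[-0.4610]
Step 10: x=[4.6304] v=[-0.3210]
Step 11: x=[4.5986] v=[-0.1588]
Step 12: x=[4.6015] v=[0.0144]
First v>=0 after going negative at step 12, time=2.4000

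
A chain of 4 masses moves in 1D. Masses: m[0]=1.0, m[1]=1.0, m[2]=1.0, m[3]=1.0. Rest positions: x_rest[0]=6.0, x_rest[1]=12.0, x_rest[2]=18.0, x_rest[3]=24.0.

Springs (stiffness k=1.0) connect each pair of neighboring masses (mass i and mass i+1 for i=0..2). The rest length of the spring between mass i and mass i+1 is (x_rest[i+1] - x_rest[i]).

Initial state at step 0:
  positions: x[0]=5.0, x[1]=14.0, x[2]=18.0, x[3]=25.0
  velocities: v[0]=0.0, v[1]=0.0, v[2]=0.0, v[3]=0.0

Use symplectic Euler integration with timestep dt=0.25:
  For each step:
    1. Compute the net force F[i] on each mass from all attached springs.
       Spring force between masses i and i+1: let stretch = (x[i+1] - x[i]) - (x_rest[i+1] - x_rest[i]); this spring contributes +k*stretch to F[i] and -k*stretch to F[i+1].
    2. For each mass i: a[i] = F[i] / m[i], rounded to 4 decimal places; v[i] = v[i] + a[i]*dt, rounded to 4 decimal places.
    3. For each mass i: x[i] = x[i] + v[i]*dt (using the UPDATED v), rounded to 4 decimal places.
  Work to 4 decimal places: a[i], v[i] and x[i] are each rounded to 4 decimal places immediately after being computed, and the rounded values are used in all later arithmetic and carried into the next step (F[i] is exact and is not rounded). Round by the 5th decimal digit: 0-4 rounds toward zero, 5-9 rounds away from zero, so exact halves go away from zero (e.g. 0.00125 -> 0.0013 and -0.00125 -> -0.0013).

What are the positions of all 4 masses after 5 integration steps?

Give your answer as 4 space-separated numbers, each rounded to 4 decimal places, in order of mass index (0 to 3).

Step 0: x=[5.0000 14.0000 18.0000 25.0000] v=[0.0000 0.0000 0.0000 0.0000]
Step 1: x=[5.1875 13.6875 18.1875 24.9375] v=[0.7500 -1.2500 0.7500 -0.2500]
Step 2: x=[5.5313 13.1250 18.5156 24.8281] v=[1.3750 -2.2500 1.3125 -0.4375]
Step 3: x=[5.9747 12.4248 18.9014 24.6992] v=[1.7734 -2.8008 1.5430 -0.5156]
Step 4: x=[6.4462 11.7263 19.2447 24.5829] v=[1.8859 -2.7942 1.3733 -0.4651]
Step 5: x=[6.8727 11.1677 19.4518 24.5080] v=[1.7059 -2.2346 0.8283 -0.2997]

Answer: 6.8727 11.1677 19.4518 24.5080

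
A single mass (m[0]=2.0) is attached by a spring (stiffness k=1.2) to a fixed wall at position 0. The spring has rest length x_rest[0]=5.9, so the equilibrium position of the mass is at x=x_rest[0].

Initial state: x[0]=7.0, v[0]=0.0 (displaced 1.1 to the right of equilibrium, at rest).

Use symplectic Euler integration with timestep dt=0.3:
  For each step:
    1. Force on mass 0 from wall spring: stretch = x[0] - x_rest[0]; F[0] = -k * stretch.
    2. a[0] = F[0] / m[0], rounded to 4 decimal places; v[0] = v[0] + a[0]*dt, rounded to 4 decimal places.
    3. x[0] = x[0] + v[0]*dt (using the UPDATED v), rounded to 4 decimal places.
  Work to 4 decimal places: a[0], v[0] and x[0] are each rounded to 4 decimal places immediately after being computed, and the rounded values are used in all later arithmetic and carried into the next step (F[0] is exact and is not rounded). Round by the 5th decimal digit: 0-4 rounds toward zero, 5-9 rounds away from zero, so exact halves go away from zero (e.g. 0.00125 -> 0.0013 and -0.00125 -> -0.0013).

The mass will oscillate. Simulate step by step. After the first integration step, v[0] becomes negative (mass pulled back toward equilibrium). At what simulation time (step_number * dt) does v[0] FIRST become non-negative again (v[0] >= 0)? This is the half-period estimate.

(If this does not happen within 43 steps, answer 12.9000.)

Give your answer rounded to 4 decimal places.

Step 0: x=[7.0000] v=[0.0000]
Step 1: x=[6.9406] v=[-0.1980]
Step 2: x=[6.8250] v=[-0.3853]
Step 3: x=[6.6595] v=[-0.5518]
Step 4: x=[6.4530] v=[-0.6885]
Step 5: x=[6.2166] v=[-0.7880]
Step 6: x=[5.9631] v=[-0.8450]
Step 7: x=[5.7062] v=[-0.8564]
Step 8: x=[5.4598] v=[-0.8215]
Step 9: x=[5.2371] v=[-0.7423]
Step 10: x=[5.0502] v=[-0.6230]
Step 11: x=[4.9092] v=[-0.4700]
Step 12: x=[4.8217] v=[-0.2917]
Step 13: x=[4.7924] v=[-0.0976]
Step 14: x=[4.8229] v=[0.1018]
First v>=0 after going negative at step 14, time=4.2000

Answer: 4.2000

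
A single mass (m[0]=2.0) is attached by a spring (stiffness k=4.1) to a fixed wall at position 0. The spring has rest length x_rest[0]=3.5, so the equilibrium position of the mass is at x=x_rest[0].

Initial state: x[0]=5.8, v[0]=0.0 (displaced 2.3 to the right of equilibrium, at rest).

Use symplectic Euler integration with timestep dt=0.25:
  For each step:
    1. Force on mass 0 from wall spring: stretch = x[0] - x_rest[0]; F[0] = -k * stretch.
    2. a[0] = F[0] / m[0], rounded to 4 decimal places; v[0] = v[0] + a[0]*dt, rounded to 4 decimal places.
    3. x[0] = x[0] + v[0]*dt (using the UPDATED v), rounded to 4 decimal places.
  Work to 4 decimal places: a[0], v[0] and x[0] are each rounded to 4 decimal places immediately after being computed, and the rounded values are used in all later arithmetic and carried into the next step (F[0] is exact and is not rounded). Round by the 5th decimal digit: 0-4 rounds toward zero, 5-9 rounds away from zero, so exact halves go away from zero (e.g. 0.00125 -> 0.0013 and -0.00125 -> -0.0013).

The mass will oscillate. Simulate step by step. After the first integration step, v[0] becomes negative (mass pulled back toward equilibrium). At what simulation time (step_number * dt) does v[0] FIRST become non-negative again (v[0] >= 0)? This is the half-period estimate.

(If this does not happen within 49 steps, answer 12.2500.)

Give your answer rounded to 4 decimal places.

Answer: 2.2500

Derivation:
Step 0: x=[5.8000] v=[0.0000]
Step 1: x=[5.5053] v=[-1.1788]
Step 2: x=[4.9537] v=[-2.2065]
Step 3: x=[4.2158] v=[-2.9515]
Step 4: x=[3.3862] v=[-3.3184]
Step 5: x=[2.5712] v=[-3.2601]
Step 6: x=[1.8752] v=[-2.7841]
Step 7: x=[1.3874] v=[-1.9514]
Step 8: x=[1.1702] v=[-0.8687]
Step 9: x=[1.2515] v=[0.3253]
First v>=0 after going negative at step 9, time=2.2500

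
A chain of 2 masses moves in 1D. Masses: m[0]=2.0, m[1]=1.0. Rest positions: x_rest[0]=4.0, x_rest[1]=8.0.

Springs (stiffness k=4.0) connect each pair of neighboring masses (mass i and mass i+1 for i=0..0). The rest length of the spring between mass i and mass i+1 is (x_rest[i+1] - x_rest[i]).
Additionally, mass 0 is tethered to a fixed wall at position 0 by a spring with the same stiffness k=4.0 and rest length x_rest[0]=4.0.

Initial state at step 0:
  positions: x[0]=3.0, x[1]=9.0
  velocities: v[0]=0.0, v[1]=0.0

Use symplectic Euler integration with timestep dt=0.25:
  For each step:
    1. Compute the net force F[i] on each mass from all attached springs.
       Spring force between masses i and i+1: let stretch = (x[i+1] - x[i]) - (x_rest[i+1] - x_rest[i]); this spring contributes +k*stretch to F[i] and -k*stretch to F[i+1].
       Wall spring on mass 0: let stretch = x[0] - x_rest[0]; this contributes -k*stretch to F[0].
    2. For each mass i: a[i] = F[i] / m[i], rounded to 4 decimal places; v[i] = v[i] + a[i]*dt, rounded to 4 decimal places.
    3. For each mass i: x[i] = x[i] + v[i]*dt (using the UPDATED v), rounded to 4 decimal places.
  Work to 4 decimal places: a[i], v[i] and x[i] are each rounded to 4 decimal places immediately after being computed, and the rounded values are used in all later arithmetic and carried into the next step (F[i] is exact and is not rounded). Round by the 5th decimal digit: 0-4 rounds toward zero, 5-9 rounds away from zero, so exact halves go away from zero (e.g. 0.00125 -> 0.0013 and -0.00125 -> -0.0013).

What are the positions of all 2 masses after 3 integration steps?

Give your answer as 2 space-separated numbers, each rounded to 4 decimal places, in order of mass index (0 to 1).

Step 0: x=[3.0000 9.0000] v=[0.0000 0.0000]
Step 1: x=[3.3750 8.5000] v=[1.5000 -2.0000]
Step 2: x=[3.9688 7.7188] v=[2.3750 -3.1250]
Step 3: x=[4.5352 7.0001] v=[2.2656 -2.8750]

Answer: 4.5352 7.0001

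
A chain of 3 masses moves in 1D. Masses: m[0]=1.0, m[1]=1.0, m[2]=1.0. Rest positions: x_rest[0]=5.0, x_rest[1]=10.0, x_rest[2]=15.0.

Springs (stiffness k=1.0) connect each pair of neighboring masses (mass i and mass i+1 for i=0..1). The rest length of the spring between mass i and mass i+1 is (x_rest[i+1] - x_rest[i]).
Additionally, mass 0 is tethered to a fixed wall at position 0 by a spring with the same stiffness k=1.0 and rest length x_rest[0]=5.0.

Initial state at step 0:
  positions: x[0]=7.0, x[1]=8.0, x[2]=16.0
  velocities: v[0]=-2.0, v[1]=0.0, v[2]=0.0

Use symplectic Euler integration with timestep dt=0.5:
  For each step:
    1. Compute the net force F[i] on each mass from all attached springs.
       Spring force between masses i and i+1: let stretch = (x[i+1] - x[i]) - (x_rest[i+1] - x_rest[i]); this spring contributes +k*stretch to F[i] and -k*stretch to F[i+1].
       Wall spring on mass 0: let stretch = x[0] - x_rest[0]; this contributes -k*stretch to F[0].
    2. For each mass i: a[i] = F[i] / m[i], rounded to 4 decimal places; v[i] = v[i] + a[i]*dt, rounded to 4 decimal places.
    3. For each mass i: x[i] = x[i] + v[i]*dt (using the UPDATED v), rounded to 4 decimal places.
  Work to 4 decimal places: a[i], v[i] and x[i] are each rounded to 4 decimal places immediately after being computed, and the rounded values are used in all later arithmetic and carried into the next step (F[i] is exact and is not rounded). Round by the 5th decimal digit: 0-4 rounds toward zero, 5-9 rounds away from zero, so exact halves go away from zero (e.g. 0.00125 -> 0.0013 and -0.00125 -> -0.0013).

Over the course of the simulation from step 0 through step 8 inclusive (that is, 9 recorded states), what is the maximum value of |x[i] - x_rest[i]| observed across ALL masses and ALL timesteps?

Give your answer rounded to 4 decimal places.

Step 0: x=[7.0000 8.0000 16.0000] v=[-2.0000 0.0000 0.0000]
Step 1: x=[4.5000 9.7500 15.2500] v=[-5.0000 3.5000 -1.5000]
Step 2: x=[2.1875 11.5625 14.3750] v=[-4.6250 3.6250 -1.7500]
Step 3: x=[1.6719 11.7344 14.0469] v=[-1.0313 0.3438 -0.6563]
Step 4: x=[3.2539 9.9688 14.3907] v=[3.1640 -3.5312 0.6875]
Step 5: x=[5.7012 7.6300 14.8790] v=[4.8945 -4.6777 0.9766]
Step 6: x=[7.2054 6.6212 14.8051] v=[3.0083 -2.0176 -0.1479]
Step 7: x=[6.7622 7.8045 13.9352] v=[-0.8865 2.3665 -1.7399]
Step 8: x=[4.8890 10.2599 12.7826] v=[-3.7465 4.9107 -2.3053]
Max displacement = 3.3788

Answer: 3.3788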